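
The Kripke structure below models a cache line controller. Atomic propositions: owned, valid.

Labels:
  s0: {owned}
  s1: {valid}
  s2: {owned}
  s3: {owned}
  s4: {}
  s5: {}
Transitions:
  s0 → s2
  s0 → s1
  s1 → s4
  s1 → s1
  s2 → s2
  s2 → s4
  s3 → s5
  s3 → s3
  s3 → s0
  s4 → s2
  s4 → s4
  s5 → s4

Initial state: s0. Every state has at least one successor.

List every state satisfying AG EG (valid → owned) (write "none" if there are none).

{s2, s4, s5}

States satisfying EG (valid → owned): {s0, s2, s3, s4, s5}.
States satisfying AG EG (valid → owned): {s2, s4, s5}.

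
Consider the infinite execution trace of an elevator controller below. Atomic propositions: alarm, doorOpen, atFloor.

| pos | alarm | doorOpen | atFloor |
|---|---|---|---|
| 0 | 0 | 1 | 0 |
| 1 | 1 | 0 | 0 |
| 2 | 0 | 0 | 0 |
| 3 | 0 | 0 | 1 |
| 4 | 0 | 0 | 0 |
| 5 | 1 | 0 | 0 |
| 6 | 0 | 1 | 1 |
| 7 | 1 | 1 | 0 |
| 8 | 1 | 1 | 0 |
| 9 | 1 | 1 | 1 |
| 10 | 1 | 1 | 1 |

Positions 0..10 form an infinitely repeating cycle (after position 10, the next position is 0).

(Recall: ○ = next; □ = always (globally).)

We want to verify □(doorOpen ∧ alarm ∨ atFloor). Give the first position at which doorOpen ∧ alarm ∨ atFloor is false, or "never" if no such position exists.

0

At position 0 the labels are {doorOpen}, so doorOpen ∧ alarm ∨ atFloor is false there. This is the first violation.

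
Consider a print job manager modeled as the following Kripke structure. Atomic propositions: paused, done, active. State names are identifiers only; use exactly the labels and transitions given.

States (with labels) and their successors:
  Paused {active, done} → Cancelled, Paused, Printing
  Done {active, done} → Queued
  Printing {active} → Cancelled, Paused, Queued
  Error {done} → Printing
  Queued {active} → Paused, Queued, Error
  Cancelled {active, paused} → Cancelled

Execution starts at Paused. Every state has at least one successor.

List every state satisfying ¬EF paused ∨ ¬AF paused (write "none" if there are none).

{Paused, Done, Printing, Error, Queued}

States satisfying paused: {Cancelled}.
States satisfying EF paused: {Paused, Done, Printing, Error, Queued, Cancelled}.
States satisfying ¬EF paused: ∅.
States satisfying AF paused: {Cancelled}.
States satisfying ¬AF paused: {Paused, Done, Printing, Error, Queued}.
States satisfying ¬EF paused ∨ ¬AF paused: {Paused, Done, Printing, Error, Queued}.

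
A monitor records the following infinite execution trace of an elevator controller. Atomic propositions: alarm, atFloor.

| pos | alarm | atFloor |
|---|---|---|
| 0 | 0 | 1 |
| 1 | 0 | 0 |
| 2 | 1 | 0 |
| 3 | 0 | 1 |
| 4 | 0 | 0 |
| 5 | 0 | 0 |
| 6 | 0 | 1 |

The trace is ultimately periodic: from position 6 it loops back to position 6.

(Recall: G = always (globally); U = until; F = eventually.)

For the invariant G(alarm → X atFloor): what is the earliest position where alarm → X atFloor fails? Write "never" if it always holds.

alarm → X atFloor holds at every position 0..6, and those are all the positions the trace ever visits, so the invariant G(alarm → X atFloor) is never violated.

never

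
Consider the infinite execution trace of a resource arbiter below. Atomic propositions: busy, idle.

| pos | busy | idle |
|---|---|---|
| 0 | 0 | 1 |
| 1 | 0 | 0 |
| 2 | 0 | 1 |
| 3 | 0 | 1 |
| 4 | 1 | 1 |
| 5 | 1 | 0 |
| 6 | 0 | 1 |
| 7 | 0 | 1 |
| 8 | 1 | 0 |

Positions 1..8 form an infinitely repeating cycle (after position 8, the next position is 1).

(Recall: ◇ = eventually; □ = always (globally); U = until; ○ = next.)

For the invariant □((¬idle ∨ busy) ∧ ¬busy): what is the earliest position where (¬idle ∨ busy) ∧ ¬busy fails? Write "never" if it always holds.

0

At position 0 the labels are {idle}, so (¬idle ∨ busy) ∧ ¬busy is false there. This is the first violation.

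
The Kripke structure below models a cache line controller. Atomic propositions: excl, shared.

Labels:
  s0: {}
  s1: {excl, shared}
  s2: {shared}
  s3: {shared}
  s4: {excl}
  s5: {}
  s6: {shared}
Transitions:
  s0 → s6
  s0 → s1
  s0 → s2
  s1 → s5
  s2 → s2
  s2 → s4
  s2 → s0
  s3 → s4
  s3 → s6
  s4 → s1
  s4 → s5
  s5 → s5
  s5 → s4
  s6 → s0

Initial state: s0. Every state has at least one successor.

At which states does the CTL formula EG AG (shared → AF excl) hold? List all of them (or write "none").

{s1, s4, s5}

States satisfying AG (shared → AF excl): {s1, s4, s5}.
States satisfying EG AG (shared → AF excl): {s1, s4, s5}.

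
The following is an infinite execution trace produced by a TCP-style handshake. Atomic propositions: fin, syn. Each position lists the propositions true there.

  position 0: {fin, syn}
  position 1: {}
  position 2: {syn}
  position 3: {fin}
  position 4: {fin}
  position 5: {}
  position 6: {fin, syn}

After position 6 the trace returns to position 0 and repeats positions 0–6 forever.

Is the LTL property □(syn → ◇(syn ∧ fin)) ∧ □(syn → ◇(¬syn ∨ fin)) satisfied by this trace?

Satisfied

syn → ◇(syn ∧ fin) holds at every position 0..6, and those are all positions ever visited, so □(syn → ◇(syn ∧ fin)) holds.
Positions where syn holds: 0, 2, 6.
Check ◇(syn ∧ fin) at each: 0→ok, 2→ok, 6→ok.
syn → ◇(¬syn ∨ fin) holds at every position 0..6, and those are all positions ever visited, so □(syn → ◇(¬syn ∨ fin)) holds.
Positions where syn holds: 0, 2, 6.
Check ◇(¬syn ∨ fin) at each: 0→ok, 2→ok, 6→ok.
At position 0: □(syn → ◇(syn ∧ fin)) is true; □(syn → ◇(¬syn ∨ fin)) is true; so □(syn → ◇(syn ∧ fin)) ∧ □(syn → ◇(¬syn ∨ fin)) is true.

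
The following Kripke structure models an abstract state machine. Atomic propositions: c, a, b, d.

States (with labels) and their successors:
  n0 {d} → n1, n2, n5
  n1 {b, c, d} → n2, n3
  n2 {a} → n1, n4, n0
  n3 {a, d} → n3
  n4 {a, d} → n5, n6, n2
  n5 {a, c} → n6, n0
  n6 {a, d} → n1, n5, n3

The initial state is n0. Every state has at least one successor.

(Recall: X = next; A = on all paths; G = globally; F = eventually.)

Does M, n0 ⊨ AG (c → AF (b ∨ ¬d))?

States satisfying c → AF (b ∨ ¬d): {n0, n1, n2, n3, n4, n5, n6}.
States satisfying AG (c → AF (b ∨ ¬d)): {n0, n1, n2, n3, n4, n5, n6}.
Every state reachable from n0 satisfies c → AF (b ∨ ¬d).
n0 ∈ Sat(AG (c → AF (b ∨ ¬d))).

Holds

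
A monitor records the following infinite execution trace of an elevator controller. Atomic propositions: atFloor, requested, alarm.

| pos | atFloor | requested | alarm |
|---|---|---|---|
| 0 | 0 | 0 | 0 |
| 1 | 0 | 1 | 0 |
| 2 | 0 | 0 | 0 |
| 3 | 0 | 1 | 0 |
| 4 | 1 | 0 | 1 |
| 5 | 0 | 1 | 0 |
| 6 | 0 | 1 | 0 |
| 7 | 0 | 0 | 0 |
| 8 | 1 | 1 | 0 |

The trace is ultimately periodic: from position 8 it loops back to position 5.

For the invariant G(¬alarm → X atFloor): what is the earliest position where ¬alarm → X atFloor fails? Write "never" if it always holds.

0

At position 0 the labels are {} and the next position 1 has {requested}, so ¬alarm → X atFloor is false there. This is the first violation.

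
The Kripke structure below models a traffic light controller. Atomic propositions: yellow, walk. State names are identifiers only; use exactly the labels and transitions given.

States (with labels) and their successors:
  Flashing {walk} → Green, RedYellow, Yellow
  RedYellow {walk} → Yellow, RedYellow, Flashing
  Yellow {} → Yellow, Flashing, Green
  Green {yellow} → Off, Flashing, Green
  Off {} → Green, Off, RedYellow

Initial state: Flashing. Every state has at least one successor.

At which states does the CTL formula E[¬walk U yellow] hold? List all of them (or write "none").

States satisfying ¬walk: {Yellow, Green, Off}.
States satisfying yellow: {Green}.
States satisfying E[¬walk U yellow]: {Yellow, Green, Off}.

{Yellow, Green, Off}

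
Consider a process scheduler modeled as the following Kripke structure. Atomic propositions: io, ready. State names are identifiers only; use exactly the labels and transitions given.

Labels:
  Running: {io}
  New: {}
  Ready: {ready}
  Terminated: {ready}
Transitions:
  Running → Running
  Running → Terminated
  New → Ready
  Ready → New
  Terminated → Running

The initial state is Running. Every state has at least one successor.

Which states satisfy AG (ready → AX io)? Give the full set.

States satisfying ready → AX io: {Running, New, Terminated}.
States satisfying AG (ready → AX io): {Running, Terminated}.

{Running, Terminated}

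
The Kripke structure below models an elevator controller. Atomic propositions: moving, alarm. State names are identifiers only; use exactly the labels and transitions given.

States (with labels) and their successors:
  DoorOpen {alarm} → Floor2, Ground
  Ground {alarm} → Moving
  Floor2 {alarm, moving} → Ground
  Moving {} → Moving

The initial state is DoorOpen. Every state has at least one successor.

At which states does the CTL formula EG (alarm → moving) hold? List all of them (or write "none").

{Moving}

States satisfying alarm → moving: {Floor2, Moving}.
States satisfying EG (alarm → moving): {Moving}.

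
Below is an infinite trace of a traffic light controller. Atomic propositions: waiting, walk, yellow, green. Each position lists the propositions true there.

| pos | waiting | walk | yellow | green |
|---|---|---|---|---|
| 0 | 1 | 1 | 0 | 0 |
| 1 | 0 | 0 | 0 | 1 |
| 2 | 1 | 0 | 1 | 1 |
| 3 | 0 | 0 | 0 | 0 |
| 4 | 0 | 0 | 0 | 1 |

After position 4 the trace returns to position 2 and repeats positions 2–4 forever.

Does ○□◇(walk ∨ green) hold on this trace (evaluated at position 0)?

The position after 0 is 1; □◇(walk ∨ green) is true there.

Yes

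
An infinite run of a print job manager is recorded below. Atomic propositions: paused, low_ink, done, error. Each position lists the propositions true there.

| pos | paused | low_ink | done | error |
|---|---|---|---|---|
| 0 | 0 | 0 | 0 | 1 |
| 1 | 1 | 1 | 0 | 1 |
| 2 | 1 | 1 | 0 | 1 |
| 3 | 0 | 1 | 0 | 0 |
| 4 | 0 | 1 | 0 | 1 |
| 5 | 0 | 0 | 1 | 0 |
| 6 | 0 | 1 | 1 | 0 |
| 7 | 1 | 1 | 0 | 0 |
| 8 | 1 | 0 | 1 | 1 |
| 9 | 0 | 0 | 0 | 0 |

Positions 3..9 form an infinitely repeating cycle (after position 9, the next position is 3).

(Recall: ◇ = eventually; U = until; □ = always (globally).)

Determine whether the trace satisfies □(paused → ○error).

paused → ○error must hold at every position from 0 onward. It fails at position 2, so □(paused → ○error) is false.
Positions where paused holds: 1, 2, 7, 8.
Check ○error at each: 1→ok, 2→fails, 7→ok, 8→fails.

Violated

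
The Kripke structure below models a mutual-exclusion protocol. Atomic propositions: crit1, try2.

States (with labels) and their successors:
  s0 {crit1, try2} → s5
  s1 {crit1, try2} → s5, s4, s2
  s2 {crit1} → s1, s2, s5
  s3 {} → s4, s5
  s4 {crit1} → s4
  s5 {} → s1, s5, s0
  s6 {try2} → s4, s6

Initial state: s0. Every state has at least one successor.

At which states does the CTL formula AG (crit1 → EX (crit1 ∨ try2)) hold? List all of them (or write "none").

States satisfying crit1 → EX (crit1 ∨ try2): {s1, s2, s3, s4, s5, s6}.
States satisfying AG (crit1 → EX (crit1 ∨ try2)): {s4, s6}.

{s4, s6}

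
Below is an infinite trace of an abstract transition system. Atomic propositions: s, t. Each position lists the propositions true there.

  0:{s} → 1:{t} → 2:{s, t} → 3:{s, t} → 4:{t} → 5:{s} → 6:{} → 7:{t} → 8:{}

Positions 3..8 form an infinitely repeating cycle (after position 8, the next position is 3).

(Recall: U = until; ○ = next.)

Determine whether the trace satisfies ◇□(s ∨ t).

No

□(s ∨ t) is false at every position 0..8, so it never becomes true and ◇□(s ∨ t) fails.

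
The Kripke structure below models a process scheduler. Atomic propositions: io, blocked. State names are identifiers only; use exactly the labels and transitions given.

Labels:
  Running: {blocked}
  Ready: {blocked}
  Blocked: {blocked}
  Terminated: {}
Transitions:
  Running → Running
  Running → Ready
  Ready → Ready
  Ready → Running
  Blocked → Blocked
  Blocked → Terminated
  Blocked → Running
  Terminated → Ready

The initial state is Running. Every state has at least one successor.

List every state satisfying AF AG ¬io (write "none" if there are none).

{Running, Ready, Blocked, Terminated}

States satisfying AG ¬io: {Running, Ready, Blocked, Terminated}.
States satisfying AF AG ¬io: {Running, Ready, Blocked, Terminated}.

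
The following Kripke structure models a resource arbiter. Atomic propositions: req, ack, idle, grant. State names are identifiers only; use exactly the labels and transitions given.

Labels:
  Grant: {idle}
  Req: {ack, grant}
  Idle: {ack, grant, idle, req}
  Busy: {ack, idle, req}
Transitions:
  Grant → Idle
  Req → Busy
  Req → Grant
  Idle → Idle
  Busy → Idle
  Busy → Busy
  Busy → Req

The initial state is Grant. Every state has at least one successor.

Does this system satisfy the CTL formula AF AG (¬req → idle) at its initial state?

Yes

States satisfying AG (¬req → idle): {Grant, Idle}.
States satisfying AF AG (¬req → idle): {Grant, Idle}.
Grant ∈ Sat(AF AG (¬req → idle)).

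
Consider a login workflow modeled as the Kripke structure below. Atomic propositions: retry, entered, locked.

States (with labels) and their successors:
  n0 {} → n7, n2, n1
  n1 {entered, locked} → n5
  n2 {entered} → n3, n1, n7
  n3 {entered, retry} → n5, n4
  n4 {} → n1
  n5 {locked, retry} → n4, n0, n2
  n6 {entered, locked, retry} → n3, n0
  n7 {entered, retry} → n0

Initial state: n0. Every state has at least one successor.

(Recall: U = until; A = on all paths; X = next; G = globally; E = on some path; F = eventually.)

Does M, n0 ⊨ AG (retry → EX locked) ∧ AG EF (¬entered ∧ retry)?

Violated

States satisfying retry → EX locked: {n0, n1, n2, n3, n4}.
States satisfying AG (retry → EX locked): ∅.
States satisfying EF (¬entered ∧ retry): {n0, n1, n2, n3, n4, n5, n6, n7}.
States satisfying AG EF (¬entered ∧ retry): {n0, n1, n2, n3, n4, n5, n6, n7}.
States satisfying AG (retry → EX locked) ∧ AG EF (¬entered ∧ retry): ∅.
n0 ∉ Sat(AG (retry → EX locked) ∧ AG EF (¬entered ∧ retry)).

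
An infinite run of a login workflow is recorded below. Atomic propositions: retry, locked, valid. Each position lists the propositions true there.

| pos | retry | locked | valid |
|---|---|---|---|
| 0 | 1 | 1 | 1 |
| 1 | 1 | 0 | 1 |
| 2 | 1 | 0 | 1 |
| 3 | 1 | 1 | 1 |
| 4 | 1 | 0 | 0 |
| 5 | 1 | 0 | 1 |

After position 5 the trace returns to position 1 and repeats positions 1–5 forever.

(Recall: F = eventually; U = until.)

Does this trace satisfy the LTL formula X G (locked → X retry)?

The position after 0 is 1; G (locked → X retry) is true there.

Yes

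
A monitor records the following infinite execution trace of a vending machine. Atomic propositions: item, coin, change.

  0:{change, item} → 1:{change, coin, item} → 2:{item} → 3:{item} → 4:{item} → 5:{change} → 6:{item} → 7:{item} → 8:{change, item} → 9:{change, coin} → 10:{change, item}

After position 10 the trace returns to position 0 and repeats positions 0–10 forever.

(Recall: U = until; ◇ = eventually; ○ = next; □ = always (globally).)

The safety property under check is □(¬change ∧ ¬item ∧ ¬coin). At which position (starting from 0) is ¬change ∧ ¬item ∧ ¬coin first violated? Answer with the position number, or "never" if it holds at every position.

0

At position 0 the labels are {change, item}, so ¬change ∧ ¬item ∧ ¬coin is false there. This is the first violation.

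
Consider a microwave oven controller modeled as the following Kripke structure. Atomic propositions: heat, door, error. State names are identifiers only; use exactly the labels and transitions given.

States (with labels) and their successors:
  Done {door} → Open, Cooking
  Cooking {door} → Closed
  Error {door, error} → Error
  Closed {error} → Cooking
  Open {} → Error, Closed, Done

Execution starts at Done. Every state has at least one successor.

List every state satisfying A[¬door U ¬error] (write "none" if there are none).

States satisfying ¬door: {Closed, Open}.
States satisfying ¬error: {Done, Cooking, Open}.
States satisfying A[¬door U ¬error]: {Done, Cooking, Closed, Open}.

{Done, Cooking, Closed, Open}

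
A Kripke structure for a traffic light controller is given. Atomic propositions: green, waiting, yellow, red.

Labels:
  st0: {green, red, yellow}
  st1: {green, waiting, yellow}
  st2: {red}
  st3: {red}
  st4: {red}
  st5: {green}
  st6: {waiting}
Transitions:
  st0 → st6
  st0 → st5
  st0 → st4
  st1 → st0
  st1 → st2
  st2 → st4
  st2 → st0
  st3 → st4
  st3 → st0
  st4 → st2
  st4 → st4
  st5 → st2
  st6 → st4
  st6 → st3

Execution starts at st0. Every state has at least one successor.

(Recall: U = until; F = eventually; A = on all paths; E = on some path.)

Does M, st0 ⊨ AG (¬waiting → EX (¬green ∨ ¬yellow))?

States satisfying ¬waiting → EX (¬green ∨ ¬yellow): {st0, st1, st2, st3, st4, st5, st6}.
States satisfying AG (¬waiting → EX (¬green ∨ ¬yellow)): {st0, st1, st2, st3, st4, st5, st6}.
Every state reachable from st0 satisfies ¬waiting → EX (¬green ∨ ¬yellow).
st0 ∈ Sat(AG (¬waiting → EX (¬green ∨ ¬yellow))).

Satisfied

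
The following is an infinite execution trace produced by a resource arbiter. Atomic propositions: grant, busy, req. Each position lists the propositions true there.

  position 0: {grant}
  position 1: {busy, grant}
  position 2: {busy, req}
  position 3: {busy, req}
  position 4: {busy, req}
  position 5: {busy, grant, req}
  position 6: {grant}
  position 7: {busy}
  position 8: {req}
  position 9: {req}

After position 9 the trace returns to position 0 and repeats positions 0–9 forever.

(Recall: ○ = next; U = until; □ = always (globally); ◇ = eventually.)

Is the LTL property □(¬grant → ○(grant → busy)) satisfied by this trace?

¬grant → ○(grant → busy) must hold at every position from 0 onward. It fails at position 9, so □(¬grant → ○(grant → busy)) is false.
Positions where ¬grant holds: 2, 3, 4, 7, 8, 9.
Check ○(grant → busy) at each: 2→ok, 3→ok, 4→ok, 7→ok, 8→ok, 9→fails.

Does not hold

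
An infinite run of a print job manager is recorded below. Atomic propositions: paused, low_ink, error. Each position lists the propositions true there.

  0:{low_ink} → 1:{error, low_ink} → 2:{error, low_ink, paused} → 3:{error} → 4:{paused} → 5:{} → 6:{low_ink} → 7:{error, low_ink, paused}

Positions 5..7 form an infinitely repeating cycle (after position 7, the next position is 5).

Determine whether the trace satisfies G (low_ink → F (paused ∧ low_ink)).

low_ink → F (paused ∧ low_ink) holds at every position 0..7, and those are all positions ever visited, so G (low_ink → F (paused ∧ low_ink)) holds.
Positions where low_ink holds: 0, 1, 2, 6, 7.
Check F (paused ∧ low_ink) at each: 0→ok, 1→ok, 2→ok, 6→ok, 7→ok.

Holds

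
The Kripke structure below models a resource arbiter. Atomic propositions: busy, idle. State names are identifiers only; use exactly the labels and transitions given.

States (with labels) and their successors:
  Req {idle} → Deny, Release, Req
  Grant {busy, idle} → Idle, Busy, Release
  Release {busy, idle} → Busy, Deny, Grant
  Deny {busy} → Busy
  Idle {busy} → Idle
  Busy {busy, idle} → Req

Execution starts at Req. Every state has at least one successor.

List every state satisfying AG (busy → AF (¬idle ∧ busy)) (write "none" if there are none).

States satisfying busy → AF (¬idle ∧ busy): {Req, Deny, Idle}.
States satisfying AG (busy → AF (¬idle ∧ busy)): {Idle}.

{Idle}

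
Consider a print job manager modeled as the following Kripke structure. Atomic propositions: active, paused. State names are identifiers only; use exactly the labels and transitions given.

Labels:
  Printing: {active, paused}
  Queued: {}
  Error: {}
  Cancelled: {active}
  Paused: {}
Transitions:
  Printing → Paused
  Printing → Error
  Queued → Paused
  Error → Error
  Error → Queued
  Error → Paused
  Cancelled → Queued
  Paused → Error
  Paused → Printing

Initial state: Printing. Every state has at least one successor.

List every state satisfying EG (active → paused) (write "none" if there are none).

{Printing, Queued, Error, Paused}

States satisfying active → paused: {Printing, Queued, Error, Paused}.
States satisfying EG (active → paused): {Printing, Queued, Error, Paused}.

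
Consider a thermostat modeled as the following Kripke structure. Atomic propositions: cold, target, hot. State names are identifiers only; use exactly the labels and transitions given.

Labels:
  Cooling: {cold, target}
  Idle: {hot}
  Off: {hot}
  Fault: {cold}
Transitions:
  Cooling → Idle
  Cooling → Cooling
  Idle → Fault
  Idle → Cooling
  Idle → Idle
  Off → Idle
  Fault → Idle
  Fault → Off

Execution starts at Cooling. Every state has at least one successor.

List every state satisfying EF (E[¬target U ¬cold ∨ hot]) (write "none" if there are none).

{Cooling, Idle, Off, Fault}

States satisfying E[¬target U ¬cold ∨ hot]: {Idle, Off, Fault}.
States satisfying EF (E[¬target U ¬cold ∨ hot]): {Cooling, Idle, Off, Fault}.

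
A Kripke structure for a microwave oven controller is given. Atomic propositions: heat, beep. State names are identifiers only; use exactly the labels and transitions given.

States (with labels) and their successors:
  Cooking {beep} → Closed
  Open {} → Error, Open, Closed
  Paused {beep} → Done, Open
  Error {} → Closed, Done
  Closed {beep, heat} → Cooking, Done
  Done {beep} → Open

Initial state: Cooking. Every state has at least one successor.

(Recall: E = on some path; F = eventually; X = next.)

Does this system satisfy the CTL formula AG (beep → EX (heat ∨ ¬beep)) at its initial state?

No

States satisfying beep → EX (heat ∨ ¬beep): {Cooking, Open, Paused, Error, Done}.
States satisfying AG (beep → EX (heat ∨ ¬beep)): ∅.
Closed is reachable from Cooking and violates beep → EX (heat ∨ ¬beep), so AG fails at Cooking.
Cooking ∉ Sat(AG (beep → EX (heat ∨ ¬beep))).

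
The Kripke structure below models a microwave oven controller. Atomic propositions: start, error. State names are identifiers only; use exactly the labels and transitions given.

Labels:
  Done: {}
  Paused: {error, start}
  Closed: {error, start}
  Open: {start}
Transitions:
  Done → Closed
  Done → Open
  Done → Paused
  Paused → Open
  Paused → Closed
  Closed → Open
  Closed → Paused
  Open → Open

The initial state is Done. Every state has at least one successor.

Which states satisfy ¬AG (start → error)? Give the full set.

{Done, Paused, Closed, Open}

States satisfying start → error: {Done, Paused, Closed}.
States satisfying AG (start → error): ∅.
States satisfying ¬AG (start → error): {Done, Paused, Closed, Open}.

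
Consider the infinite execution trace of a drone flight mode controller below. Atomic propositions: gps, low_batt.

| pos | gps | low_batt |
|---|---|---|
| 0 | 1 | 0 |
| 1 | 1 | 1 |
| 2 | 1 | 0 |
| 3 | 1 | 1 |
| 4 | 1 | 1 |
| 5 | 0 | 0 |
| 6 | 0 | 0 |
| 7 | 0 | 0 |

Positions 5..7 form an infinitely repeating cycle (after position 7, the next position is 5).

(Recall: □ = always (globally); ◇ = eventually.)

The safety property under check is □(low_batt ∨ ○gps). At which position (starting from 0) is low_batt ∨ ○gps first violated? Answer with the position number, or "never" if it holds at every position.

5

Check low_batt ∨ ○gps at each position in order: 0 ✓, 1 ✓, 2 ✓, 3 ✓, 4 ✓.
At position 5 the labels are {} and the next position 6 has {}, so low_batt ∨ ○gps is false there. This is the first violation.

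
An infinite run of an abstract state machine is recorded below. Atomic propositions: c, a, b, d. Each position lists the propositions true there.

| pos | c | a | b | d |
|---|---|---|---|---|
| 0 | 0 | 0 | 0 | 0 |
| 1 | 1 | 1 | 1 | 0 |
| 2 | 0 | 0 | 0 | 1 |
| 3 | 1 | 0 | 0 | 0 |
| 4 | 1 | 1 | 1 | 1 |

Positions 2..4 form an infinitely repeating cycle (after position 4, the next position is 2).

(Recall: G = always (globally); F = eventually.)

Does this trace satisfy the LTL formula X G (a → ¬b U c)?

The position after 0 is 1; G (a → ¬b U c) is true there.

Satisfied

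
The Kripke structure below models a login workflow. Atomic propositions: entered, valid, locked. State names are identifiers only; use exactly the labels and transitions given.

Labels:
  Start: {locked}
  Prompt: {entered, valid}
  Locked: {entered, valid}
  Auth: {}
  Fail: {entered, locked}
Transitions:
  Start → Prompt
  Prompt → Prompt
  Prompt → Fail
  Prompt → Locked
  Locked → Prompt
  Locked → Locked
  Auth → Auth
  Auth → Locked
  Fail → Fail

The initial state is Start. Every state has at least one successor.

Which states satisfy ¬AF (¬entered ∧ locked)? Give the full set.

States satisfying ¬entered ∧ locked: {Start}.
States satisfying AF (¬entered ∧ locked): {Start}.
States satisfying ¬AF (¬entered ∧ locked): {Prompt, Locked, Auth, Fail}.

{Prompt, Locked, Auth, Fail}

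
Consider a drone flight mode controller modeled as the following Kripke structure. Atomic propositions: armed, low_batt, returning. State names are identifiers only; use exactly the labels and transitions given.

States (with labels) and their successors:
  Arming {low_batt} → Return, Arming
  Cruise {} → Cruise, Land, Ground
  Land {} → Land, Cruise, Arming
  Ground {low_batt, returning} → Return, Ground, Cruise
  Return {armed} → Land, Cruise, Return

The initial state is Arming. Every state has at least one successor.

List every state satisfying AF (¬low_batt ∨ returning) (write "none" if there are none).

States satisfying ¬low_batt ∨ returning: {Cruise, Land, Ground, Return}.
States satisfying AF (¬low_batt ∨ returning): {Cruise, Land, Ground, Return}.

{Cruise, Land, Ground, Return}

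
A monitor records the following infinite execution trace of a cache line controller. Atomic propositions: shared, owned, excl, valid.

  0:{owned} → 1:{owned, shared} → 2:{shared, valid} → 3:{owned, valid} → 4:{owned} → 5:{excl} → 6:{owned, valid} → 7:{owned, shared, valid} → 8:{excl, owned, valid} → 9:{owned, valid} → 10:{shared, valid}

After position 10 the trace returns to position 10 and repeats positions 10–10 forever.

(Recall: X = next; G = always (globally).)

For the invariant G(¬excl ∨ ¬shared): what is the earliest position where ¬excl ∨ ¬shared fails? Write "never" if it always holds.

¬excl ∨ ¬shared holds at every position 0..10, and those are all the positions the trace ever visits, so the invariant G(¬excl ∨ ¬shared) is never violated.

never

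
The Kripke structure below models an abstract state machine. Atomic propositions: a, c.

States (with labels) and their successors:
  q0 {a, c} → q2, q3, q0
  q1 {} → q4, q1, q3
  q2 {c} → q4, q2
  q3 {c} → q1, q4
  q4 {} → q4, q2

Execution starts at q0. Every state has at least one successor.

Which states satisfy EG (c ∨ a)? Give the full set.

{q0, q2}

States satisfying c ∨ a: {q0, q2, q3}.
States satisfying EG (c ∨ a): {q0, q2}.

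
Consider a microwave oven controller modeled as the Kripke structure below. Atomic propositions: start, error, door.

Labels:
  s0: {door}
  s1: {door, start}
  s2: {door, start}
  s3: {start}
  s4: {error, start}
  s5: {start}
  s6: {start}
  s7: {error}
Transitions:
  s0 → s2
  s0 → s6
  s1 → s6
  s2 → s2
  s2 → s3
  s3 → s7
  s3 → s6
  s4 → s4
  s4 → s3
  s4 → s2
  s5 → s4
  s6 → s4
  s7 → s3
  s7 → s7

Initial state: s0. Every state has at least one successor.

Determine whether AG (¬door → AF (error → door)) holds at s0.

Does not hold

States satisfying ¬door → AF (error → door): {s0, s1, s2, s3, s5, s6}.
States satisfying AG (¬door → AF (error → door)): ∅.
s4 is reachable from s0 and violates ¬door → AF (error → door), so AG fails at s0.
s0 ∉ Sat(AG (¬door → AF (error → door))).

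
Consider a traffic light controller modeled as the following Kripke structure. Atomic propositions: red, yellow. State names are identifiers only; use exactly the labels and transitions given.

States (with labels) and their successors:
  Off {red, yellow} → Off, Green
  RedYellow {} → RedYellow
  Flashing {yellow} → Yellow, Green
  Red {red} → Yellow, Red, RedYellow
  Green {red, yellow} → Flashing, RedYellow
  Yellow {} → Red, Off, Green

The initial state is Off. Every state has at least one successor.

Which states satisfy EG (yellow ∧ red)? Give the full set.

States satisfying yellow ∧ red: {Off, Green}.
States satisfying EG (yellow ∧ red): {Off}.

{Off}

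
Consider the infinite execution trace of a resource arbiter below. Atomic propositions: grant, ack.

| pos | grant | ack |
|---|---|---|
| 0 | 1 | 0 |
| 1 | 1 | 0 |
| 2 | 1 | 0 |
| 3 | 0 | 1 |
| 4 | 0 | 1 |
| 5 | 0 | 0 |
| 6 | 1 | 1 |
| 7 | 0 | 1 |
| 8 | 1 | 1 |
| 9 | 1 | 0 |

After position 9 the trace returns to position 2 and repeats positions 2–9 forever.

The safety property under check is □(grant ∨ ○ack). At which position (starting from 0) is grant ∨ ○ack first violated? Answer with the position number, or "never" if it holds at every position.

4

Check grant ∨ ○ack at each position in order: 0 ✓, 1 ✓, 2 ✓, 3 ✓.
At position 4 the labels are {ack} and the next position 5 has {}, so grant ∨ ○ack is false there. This is the first violation.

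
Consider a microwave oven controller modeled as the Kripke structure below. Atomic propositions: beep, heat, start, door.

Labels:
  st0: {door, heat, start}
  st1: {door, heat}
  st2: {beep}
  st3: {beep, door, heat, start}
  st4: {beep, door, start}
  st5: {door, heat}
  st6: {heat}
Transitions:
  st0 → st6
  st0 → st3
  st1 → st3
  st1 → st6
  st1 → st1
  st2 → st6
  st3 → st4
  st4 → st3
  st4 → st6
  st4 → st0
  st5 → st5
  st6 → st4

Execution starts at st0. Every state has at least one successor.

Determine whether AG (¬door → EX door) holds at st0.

States satisfying ¬door → EX door: {st0, st1, st3, st4, st5, st6}.
States satisfying AG (¬door → EX door): {st0, st1, st3, st4, st5, st6}.
Every state reachable from st0 satisfies ¬door → EX door.
st0 ∈ Sat(AG (¬door → EX door)).

Satisfied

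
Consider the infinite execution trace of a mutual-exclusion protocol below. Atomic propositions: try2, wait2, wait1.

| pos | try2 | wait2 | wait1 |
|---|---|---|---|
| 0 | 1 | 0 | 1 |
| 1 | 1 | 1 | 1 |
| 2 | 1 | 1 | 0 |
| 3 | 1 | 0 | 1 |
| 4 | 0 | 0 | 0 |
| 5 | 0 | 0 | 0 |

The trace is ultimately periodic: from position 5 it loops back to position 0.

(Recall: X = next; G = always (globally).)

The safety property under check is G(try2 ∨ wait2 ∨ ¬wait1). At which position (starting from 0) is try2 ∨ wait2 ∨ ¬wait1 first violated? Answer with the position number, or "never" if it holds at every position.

try2 ∨ wait2 ∨ ¬wait1 holds at every position 0..5, and those are all the positions the trace ever visits, so the invariant G(try2 ∨ wait2 ∨ ¬wait1) is never violated.

never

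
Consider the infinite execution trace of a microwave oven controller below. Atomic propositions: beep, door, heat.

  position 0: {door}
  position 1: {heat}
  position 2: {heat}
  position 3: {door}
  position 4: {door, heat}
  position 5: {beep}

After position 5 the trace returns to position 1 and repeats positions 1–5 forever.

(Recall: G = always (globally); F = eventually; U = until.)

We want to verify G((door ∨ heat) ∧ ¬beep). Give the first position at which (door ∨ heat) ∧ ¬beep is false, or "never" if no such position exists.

Check (door ∨ heat) ∧ ¬beep at each position in order: 0 ✓, 1 ✓, 2 ✓, 3 ✓, 4 ✓.
At position 5 the labels are {beep}, so (door ∨ heat) ∧ ¬beep is false there. This is the first violation.

5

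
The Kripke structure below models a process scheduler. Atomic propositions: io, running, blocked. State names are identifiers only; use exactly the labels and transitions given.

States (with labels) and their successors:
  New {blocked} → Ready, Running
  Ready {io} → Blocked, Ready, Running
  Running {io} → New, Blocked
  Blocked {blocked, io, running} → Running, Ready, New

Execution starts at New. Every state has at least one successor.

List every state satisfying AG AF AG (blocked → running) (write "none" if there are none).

States satisfying AF AG (blocked → running): ∅.
States satisfying AG AF AG (blocked → running): ∅.

none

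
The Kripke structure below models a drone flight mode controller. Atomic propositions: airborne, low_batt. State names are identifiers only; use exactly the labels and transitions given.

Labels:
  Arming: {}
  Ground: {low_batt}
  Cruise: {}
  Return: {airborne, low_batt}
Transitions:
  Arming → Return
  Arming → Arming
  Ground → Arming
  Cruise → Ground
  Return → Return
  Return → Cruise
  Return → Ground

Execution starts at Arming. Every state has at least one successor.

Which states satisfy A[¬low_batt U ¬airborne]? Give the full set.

{Arming, Ground, Cruise}

States satisfying ¬low_batt: {Arming, Cruise}.
States satisfying ¬airborne: {Arming, Ground, Cruise}.
States satisfying A[¬low_batt U ¬airborne]: {Arming, Ground, Cruise}.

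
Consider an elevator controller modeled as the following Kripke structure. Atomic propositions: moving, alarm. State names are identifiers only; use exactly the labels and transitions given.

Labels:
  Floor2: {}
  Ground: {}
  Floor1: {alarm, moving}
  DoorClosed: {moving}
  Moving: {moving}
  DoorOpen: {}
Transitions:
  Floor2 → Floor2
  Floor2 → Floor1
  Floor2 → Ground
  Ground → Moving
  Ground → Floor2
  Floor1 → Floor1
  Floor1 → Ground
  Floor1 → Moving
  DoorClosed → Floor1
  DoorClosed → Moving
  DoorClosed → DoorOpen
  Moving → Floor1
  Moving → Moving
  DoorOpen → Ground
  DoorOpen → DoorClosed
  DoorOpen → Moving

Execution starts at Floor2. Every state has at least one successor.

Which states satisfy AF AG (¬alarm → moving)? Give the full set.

none

States satisfying AG (¬alarm → moving): ∅.
States satisfying AF AG (¬alarm → moving): ∅.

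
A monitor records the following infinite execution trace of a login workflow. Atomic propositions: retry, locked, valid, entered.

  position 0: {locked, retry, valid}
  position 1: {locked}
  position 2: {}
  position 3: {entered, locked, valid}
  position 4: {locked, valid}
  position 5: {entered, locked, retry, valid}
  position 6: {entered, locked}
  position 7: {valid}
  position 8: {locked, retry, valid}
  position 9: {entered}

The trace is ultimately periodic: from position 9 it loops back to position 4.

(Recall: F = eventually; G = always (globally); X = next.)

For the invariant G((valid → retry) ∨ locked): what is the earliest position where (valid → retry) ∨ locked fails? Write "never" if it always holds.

Check (valid → retry) ∨ locked at each position in order: 0 ✓, 1 ✓, 2 ✓, 3 ✓, 4 ✓, 5 ✓, 6 ✓.
At position 7 the labels are {valid}, so (valid → retry) ∨ locked is false there. This is the first violation.

7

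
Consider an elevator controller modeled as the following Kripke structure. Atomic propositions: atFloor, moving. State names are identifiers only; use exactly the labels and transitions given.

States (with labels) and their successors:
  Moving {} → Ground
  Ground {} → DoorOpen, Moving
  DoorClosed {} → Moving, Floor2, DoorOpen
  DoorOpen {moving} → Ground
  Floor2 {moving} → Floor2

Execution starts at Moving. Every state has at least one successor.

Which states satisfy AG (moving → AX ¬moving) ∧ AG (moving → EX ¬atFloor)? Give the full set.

States satisfying moving → AX ¬moving: {Moving, Ground, DoorClosed, DoorOpen}.
States satisfying AG (moving → AX ¬moving): {Moving, Ground, DoorOpen}.
States satisfying moving → EX ¬atFloor: {Moving, Ground, DoorClosed, DoorOpen, Floor2}.
States satisfying AG (moving → EX ¬atFloor): {Moving, Ground, DoorClosed, DoorOpen, Floor2}.
States satisfying AG (moving → AX ¬moving) ∧ AG (moving → EX ¬atFloor): {Moving, Ground, DoorOpen}.

{Moving, Ground, DoorOpen}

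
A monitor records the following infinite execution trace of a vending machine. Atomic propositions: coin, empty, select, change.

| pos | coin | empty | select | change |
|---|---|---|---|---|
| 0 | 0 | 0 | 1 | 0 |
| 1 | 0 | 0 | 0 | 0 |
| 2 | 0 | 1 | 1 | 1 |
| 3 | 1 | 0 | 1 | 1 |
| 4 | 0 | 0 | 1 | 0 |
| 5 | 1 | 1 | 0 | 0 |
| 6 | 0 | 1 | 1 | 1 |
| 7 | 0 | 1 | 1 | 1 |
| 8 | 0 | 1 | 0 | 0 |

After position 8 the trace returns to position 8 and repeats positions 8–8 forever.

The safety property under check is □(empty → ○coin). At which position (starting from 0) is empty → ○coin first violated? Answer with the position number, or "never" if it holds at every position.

Check empty → ○coin at each position in order: 0 ✓, 1 ✓, 2 ✓, 3 ✓, 4 ✓.
At position 5 the labels are {coin, empty} and the next position 6 has {change, empty, select}, so empty → ○coin is false there. This is the first violation.

5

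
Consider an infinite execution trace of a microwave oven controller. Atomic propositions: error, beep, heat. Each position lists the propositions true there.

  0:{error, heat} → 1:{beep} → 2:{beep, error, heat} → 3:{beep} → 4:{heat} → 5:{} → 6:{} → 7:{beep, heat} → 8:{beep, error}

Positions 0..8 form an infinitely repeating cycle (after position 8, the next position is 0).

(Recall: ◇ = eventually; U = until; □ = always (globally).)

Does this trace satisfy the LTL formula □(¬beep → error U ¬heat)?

Does not hold

¬beep → error U ¬heat must hold at every position from 0 onward. It fails at position 4, so □(¬beep → error U ¬heat) is false.
Positions where ¬beep holds: 0, 4, 5, 6.
Check error U ¬heat at each: 0→ok, 4→fails, 5→ok, 6→ok.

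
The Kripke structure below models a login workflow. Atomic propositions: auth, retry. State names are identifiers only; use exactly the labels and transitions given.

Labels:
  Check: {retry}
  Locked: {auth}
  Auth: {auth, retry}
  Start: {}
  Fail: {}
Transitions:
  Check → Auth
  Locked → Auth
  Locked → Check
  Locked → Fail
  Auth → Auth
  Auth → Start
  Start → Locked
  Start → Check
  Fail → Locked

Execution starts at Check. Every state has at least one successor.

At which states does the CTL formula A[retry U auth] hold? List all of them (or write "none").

{Check, Locked, Auth}

States satisfying retry: {Check, Auth}.
States satisfying auth: {Locked, Auth}.
States satisfying A[retry U auth]: {Check, Locked, Auth}.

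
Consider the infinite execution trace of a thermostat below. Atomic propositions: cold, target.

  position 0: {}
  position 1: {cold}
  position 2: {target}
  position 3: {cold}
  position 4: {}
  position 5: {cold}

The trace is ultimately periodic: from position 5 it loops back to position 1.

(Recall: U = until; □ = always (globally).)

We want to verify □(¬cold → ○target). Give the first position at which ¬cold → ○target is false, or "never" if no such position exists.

0

At position 0 the labels are {} and the next position 1 has {cold}, so ¬cold → ○target is false there. This is the first violation.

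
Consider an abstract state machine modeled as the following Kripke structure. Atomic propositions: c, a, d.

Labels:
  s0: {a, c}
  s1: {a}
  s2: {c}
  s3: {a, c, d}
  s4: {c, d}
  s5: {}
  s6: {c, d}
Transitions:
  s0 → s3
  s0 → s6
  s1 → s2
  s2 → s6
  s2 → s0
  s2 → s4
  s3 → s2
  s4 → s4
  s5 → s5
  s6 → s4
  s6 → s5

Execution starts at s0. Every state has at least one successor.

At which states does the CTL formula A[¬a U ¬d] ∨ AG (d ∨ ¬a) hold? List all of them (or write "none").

{s0, s1, s2, s4, s5, s6}

States satisfying ¬a: {s2, s4, s5, s6}.
States satisfying ¬d: {s0, s1, s2, s5}.
States satisfying A[¬a U ¬d]: {s0, s1, s2, s5}.
States satisfying d ∨ ¬a: {s2, s3, s4, s5, s6}.
States satisfying AG (d ∨ ¬a): {s4, s5, s6}.
States satisfying A[¬a U ¬d] ∨ AG (d ∨ ¬a): {s0, s1, s2, s4, s5, s6}.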